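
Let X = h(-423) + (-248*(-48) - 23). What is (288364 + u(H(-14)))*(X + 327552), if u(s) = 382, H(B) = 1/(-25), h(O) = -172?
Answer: 97960256706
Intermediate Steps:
H(B) = -1/25
X = 11709 (X = -172 + (-248*(-48) - 23) = -172 + (11904 - 23) = -172 + 11881 = 11709)
(288364 + u(H(-14)))*(X + 327552) = (288364 + 382)*(11709 + 327552) = 288746*339261 = 97960256706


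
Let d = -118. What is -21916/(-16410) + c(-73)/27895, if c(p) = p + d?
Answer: 60821251/45775695 ≈ 1.3287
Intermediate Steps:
c(p) = -118 + p (c(p) = p - 118 = -118 + p)
-21916/(-16410) + c(-73)/27895 = -21916/(-16410) + (-118 - 73)/27895 = -21916*(-1/16410) - 191*1/27895 = 10958/8205 - 191/27895 = 60821251/45775695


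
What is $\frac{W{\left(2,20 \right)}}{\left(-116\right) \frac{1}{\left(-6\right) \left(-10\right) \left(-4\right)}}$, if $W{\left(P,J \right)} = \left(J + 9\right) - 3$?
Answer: $\frac{1560}{29} \approx 53.793$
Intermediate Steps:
$W{\left(P,J \right)} = 6 + J$ ($W{\left(P,J \right)} = \left(9 + J\right) - 3 = 6 + J$)
$\frac{W{\left(2,20 \right)}}{\left(-116\right) \frac{1}{\left(-6\right) \left(-10\right) \left(-4\right)}} = \frac{6 + 20}{\left(-116\right) \frac{1}{\left(-6\right) \left(-10\right) \left(-4\right)}} = \frac{26}{\left(-116\right) \frac{1}{60 \left(-4\right)}} = \frac{26}{\left(-116\right) \frac{1}{-240}} = \frac{26}{\left(-116\right) \left(- \frac{1}{240}\right)} = \frac{26}{\frac{29}{60}} = 26 \cdot \frac{60}{29} = \frac{1560}{29}$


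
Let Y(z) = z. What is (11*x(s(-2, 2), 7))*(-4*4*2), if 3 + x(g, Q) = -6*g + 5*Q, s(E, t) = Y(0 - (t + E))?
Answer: -11264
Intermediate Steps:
s(E, t) = -E - t (s(E, t) = 0 - (t + E) = 0 - (E + t) = 0 + (-E - t) = -E - t)
x(g, Q) = -3 - 6*g + 5*Q (x(g, Q) = -3 + (-6*g + 5*Q) = -3 - 6*g + 5*Q)
(11*x(s(-2, 2), 7))*(-4*4*2) = (11*(-3 - 6*(-1*(-2) - 1*2) + 5*7))*(-4*4*2) = (11*(-3 - 6*(2 - 2) + 35))*(-16*2) = (11*(-3 - 6*0 + 35))*(-32) = (11*(-3 + 0 + 35))*(-32) = (11*32)*(-32) = 352*(-32) = -11264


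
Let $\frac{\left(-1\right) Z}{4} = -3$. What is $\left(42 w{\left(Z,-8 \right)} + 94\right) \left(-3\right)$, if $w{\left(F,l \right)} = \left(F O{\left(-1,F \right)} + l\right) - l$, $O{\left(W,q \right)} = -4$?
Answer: $5766$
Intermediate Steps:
$Z = 12$ ($Z = \left(-4\right) \left(-3\right) = 12$)
$w{\left(F,l \right)} = - 4 F$ ($w{\left(F,l \right)} = \left(F \left(-4\right) + l\right) - l = \left(- 4 F + l\right) - l = \left(l - 4 F\right) - l = - 4 F$)
$\left(42 w{\left(Z,-8 \right)} + 94\right) \left(-3\right) = \left(42 \left(\left(-4\right) 12\right) + 94\right) \left(-3\right) = \left(42 \left(-48\right) + 94\right) \left(-3\right) = \left(-2016 + 94\right) \left(-3\right) = \left(-1922\right) \left(-3\right) = 5766$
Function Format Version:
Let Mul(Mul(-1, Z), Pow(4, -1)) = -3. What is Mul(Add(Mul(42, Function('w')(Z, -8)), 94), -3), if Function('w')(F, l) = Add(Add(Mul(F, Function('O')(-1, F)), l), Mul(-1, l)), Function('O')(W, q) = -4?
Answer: 5766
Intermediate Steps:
Z = 12 (Z = Mul(-4, -3) = 12)
Function('w')(F, l) = Mul(-4, F) (Function('w')(F, l) = Add(Add(Mul(F, -4), l), Mul(-1, l)) = Add(Add(Mul(-4, F), l), Mul(-1, l)) = Add(Add(l, Mul(-4, F)), Mul(-1, l)) = Mul(-4, F))
Mul(Add(Mul(42, Function('w')(Z, -8)), 94), -3) = Mul(Add(Mul(42, Mul(-4, 12)), 94), -3) = Mul(Add(Mul(42, -48), 94), -3) = Mul(Add(-2016, 94), -3) = Mul(-1922, -3) = 5766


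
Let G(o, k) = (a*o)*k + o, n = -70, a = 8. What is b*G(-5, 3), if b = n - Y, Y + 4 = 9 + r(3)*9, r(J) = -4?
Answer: 4875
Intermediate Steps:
G(o, k) = o + 8*k*o (G(o, k) = (8*o)*k + o = 8*k*o + o = o + 8*k*o)
Y = -31 (Y = -4 + (9 - 4*9) = -4 + (9 - 36) = -4 - 27 = -31)
b = -39 (b = -70 - 1*(-31) = -70 + 31 = -39)
b*G(-5, 3) = -(-195)*(1 + 8*3) = -(-195)*(1 + 24) = -(-195)*25 = -39*(-125) = 4875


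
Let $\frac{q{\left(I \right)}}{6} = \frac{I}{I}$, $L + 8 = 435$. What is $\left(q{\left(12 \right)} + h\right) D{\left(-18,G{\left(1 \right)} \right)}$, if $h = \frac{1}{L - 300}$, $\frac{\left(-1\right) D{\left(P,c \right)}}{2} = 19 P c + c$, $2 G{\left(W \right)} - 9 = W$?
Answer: $\frac{2601830}{127} \approx 20487.0$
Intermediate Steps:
$L = 427$ ($L = -8 + 435 = 427$)
$G{\left(W \right)} = \frac{9}{2} + \frac{W}{2}$
$q{\left(I \right)} = 6$ ($q{\left(I \right)} = 6 \frac{I}{I} = 6 \cdot 1 = 6$)
$D{\left(P,c \right)} = - 2 c - 38 P c$ ($D{\left(P,c \right)} = - 2 \left(19 P c + c\right) = - 2 \left(c + 19 P c\right) = - 2 c - 38 P c$)
$h = \frac{1}{127}$ ($h = \frac{1}{427 - 300} = \frac{1}{127} \approx 0.007874$)
$\left(q{\left(12 \right)} + h\right) D{\left(-18,G{\left(1 \right)} \right)} = \left(6 + \frac{1}{127}\right) \left(- 2 \left(\frac{9}{2} + \frac{1}{2} \cdot 1\right) \left(1 + 19 \left(-18\right)\right)\right) = \frac{763 \left(- 2 \left(\frac{9}{2} + \frac{1}{2}\right) \left(1 - 342\right)\right)}{127} = \frac{763 \left(\left(-2\right) 5 \left(-341\right)\right)}{127} = \frac{763}{127} \cdot 3410 = \frac{2601830}{127}$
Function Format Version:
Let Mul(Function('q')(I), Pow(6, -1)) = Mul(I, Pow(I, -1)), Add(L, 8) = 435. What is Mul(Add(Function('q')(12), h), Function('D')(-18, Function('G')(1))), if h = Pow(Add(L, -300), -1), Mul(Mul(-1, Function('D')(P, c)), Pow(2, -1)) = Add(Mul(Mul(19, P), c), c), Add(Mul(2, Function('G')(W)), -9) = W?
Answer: Rational(2601830, 127) ≈ 20487.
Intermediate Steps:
L = 427 (L = Add(-8, 435) = 427)
Function('G')(W) = Add(Rational(9, 2), Mul(Rational(1, 2), W))
Function('q')(I) = 6 (Function('q')(I) = Mul(6, Mul(I, Pow(I, -1))) = Mul(6, 1) = 6)
Function('D')(P, c) = Add(Mul(-2, c), Mul(-38, P, c)) (Function('D')(P, c) = Mul(-2, Add(Mul(Mul(19, P), c), c)) = Mul(-2, Add(Mul(19, P, c), c)) = Mul(-2, Add(c, Mul(19, P, c))) = Add(Mul(-2, c), Mul(-38, P, c)))
h = Rational(1, 127) (h = Pow(Add(427, -300), -1) = Pow(127, -1) = Rational(1, 127) ≈ 0.0078740)
Mul(Add(Function('q')(12), h), Function('D')(-18, Function('G')(1))) = Mul(Add(6, Rational(1, 127)), Mul(-2, Add(Rational(9, 2), Mul(Rational(1, 2), 1)), Add(1, Mul(19, -18)))) = Mul(Rational(763, 127), Mul(-2, Add(Rational(9, 2), Rational(1, 2)), Add(1, -342))) = Mul(Rational(763, 127), Mul(-2, 5, -341)) = Mul(Rational(763, 127), 3410) = Rational(2601830, 127)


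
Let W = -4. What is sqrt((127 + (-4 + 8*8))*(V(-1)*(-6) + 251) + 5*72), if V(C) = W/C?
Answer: sqrt(42809) ≈ 206.90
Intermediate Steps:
V(C) = -4/C
sqrt((127 + (-4 + 8*8))*(V(-1)*(-6) + 251) + 5*72) = sqrt((127 + (-4 + 8*8))*(-4/(-1)*(-6) + 251) + 5*72) = sqrt((127 + (-4 + 64))*(-4*(-1)*(-6) + 251) + 360) = sqrt((127 + 60)*(4*(-6) + 251) + 360) = sqrt(187*(-24 + 251) + 360) = sqrt(187*227 + 360) = sqrt(42449 + 360) = sqrt(42809)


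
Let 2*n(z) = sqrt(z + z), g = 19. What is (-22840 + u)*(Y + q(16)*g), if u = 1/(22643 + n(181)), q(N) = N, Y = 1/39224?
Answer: -139633445806651681209/20110354981804 - 11924097*sqrt(362)/40220709963608 ≈ -6.9434e+6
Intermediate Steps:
Y = 1/39224 ≈ 2.5495e-5
n(z) = sqrt(2)*sqrt(z)/2 (n(z) = sqrt(z + z)/2 = sqrt(2*z)/2 = (sqrt(2)*sqrt(z))/2 = sqrt(2)*sqrt(z)/2)
u = 1/(22643 + sqrt(362)/2) (u = 1/(22643 + sqrt(2)*sqrt(181)/2) = 1/(22643 + sqrt(362)/2) ≈ 4.4145e-5)
(-22840 + u)*(Y + q(16)*g) = (-22840 + (45286/1025410717 - sqrt(362)/1025410717))*(1/39224 + 16*19) = (-23420380730994/1025410717 - sqrt(362)/1025410717)*(1/39224 + 304) = (-23420380730994/1025410717 - sqrt(362)/1025410717)*(11924097/39224) = -139633445806651681209/20110354981804 - 11924097*sqrt(362)/40220709963608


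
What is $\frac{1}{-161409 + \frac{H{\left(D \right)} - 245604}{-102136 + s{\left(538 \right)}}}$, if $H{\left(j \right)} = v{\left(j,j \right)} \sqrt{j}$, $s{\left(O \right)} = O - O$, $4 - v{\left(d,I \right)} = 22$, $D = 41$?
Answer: $- \frac{15590326552840}{2516381528881416177} - \frac{51068 \sqrt{41}}{7549144586644248531} \approx -6.1955 \cdot 10^{-6}$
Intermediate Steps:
$v{\left(d,I \right)} = -18$ ($v{\left(d,I \right)} = 4 - 22 = -18$)
$s{\left(O \right)} = 0$
$H{\left(j \right)} = - 18 \sqrt{j}$
$\frac{1}{-161409 + \frac{H{\left(D \right)} - 245604}{-102136 + s{\left(538 \right)}}} = \frac{1}{-161409 + \frac{- 18 \sqrt{41} - 245604}{-102136 + 0}} = \frac{1}{-161409 + \frac{-245604 - 18 \sqrt{41}}{-102136}} = \frac{1}{-161409 + \left(-245604 - 18 \sqrt{41}\right) \left(- \frac{1}{102136}\right)} = \frac{1}{-161409 + \left(\frac{61401}{25534} + \frac{9 \sqrt{41}}{51068}\right)} = \frac{1}{- \frac{4121356005}{25534} + \frac{9 \sqrt{41}}{51068}}$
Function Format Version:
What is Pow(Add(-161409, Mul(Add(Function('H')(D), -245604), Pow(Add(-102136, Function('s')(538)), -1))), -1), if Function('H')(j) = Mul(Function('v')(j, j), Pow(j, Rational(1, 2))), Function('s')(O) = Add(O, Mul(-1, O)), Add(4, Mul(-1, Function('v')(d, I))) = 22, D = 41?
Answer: Add(Rational(-15590326552840, 2516381528881416177), Mul(Rational(-51068, 7549144586644248531), Pow(41, Rational(1, 2)))) ≈ -6.1955e-6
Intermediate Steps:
Function('v')(d, I) = -18 (Function('v')(d, I) = Add(4, Mul(-1, 22)) = Add(4, -22) = -18)
Function('s')(O) = 0
Function('H')(j) = Mul(-18, Pow(j, Rational(1, 2)))
Pow(Add(-161409, Mul(Add(Function('H')(D), -245604), Pow(Add(-102136, Function('s')(538)), -1))), -1) = Pow(Add(-161409, Mul(Add(Mul(-18, Pow(41, Rational(1, 2))), -245604), Pow(Add(-102136, 0), -1))), -1) = Pow(Add(-161409, Mul(Add(-245604, Mul(-18, Pow(41, Rational(1, 2)))), Pow(-102136, -1))), -1) = Pow(Add(-161409, Mul(Add(-245604, Mul(-18, Pow(41, Rational(1, 2)))), Rational(-1, 102136))), -1) = Pow(Add(-161409, Add(Rational(61401, 25534), Mul(Rational(9, 51068), Pow(41, Rational(1, 2))))), -1) = Pow(Add(Rational(-4121356005, 25534), Mul(Rational(9, 51068), Pow(41, Rational(1, 2)))), -1)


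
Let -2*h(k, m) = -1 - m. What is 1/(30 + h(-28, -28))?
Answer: 2/33 ≈ 0.060606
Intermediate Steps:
h(k, m) = ½ + m/2 (h(k, m) = -(-1 - m)/2 = ½ + m/2)
1/(30 + h(-28, -28)) = 1/(30 + (½ + (½)*(-28))) = 1/(30 + (½ - 14)) = 1/(30 - 27/2) = 1/(33/2) = 2/33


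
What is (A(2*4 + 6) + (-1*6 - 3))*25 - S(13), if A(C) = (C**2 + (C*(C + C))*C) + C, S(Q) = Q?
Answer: 142212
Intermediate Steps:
A(C) = C + C**2 + 2*C**3 (A(C) = (C**2 + (C*(2*C))*C) + C = (C**2 + (2*C**2)*C) + C = (C**2 + 2*C**3) + C = C + C**2 + 2*C**3)
(A(2*4 + 6) + (-1*6 - 3))*25 - S(13) = ((2*4 + 6)*(1 + (2*4 + 6) + 2*(2*4 + 6)**2) + (-1*6 - 3))*25 - 1*13 = ((8 + 6)*(1 + (8 + 6) + 2*(8 + 6)**2) + (-6 - 3))*25 - 13 = (14*(1 + 14 + 2*14**2) - 9)*25 - 13 = (14*(1 + 14 + 2*196) - 9)*25 - 13 = (14*(1 + 14 + 392) - 9)*25 - 13 = (14*407 - 9)*25 - 13 = (5698 - 9)*25 - 13 = 5689*25 - 13 = 142225 - 13 = 142212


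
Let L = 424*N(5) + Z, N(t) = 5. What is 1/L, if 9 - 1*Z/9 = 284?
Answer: -1/355 ≈ -0.0028169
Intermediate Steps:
Z = -2475 (Z = 81 - 9*284 = 81 - 2556 = -2475)
L = -355 (L = 424*5 - 2475 = 2120 - 2475 = -355)
1/L = 1/(-355) = -1/355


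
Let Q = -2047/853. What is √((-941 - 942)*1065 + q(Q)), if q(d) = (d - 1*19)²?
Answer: I*√1458810242039/853 ≈ 1416.0*I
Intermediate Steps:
Q = -2047/853 (Q = -2047*1/853 = -2047/853 ≈ -2.3998)
q(d) = (-19 + d)² (q(d) = (d - 19)² = (-19 + d)²)
√((-941 - 942)*1065 + q(Q)) = √((-941 - 942)*1065 + (-19 - 2047/853)²) = √(-1883*1065 + (-18254/853)²) = √(-2005395 + 333208516/727609) = √(-1458810242039/727609) = I*√1458810242039/853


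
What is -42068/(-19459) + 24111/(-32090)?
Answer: 880786171/624439310 ≈ 1.4105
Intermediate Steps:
-42068/(-19459) + 24111/(-32090) = -42068*(-1/19459) + 24111*(-1/32090) = 42068/19459 - 24111/32090 = 880786171/624439310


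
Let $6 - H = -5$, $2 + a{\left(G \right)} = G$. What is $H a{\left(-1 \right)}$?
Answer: $-33$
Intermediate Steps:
$a{\left(G \right)} = -2 + G$
$H = 11$ ($H = 6 - -5 = 6 + 5 = 11$)
$H a{\left(-1 \right)} = 11 \left(-2 - 1\right) = 11 \left(-3\right) = -33$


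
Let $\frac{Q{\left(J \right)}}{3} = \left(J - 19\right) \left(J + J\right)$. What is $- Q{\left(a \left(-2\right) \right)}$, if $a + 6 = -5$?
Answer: $-396$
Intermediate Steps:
$a = -11$ ($a = -6 - 5 = -11$)
$Q{\left(J \right)} = 6 J \left(-19 + J\right)$ ($Q{\left(J \right)} = 3 \left(J - 19\right) \left(J + J\right) = 3 \left(-19 + J\right) 2 J = 3 \cdot 2 J \left(-19 + J\right) = 6 J \left(-19 + J\right)$)
$- Q{\left(a \left(-2\right) \right)} = - 6 \left(\left(-11\right) \left(-2\right)\right) \left(-19 - -22\right) = - 6 \cdot 22 \left(-19 + 22\right) = - 6 \cdot 22 \cdot 3 = \left(-1\right) 396 = -396$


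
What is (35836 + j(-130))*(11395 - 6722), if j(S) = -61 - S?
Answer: 167784065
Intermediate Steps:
(35836 + j(-130))*(11395 - 6722) = (35836 + (-61 - 1*(-130)))*(11395 - 6722) = (35836 + (-61 + 130))*4673 = (35836 + 69)*4673 = 35905*4673 = 167784065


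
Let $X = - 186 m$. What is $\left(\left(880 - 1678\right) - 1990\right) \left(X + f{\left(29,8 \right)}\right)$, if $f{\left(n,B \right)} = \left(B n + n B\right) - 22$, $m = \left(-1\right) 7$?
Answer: $-4862272$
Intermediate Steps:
$m = -7$
$f{\left(n,B \right)} = -22 + 2 B n$ ($f{\left(n,B \right)} = \left(B n + B n\right) - 22 = 2 B n - 22 = -22 + 2 B n$)
$X = 1302$ ($X = \left(-186\right) \left(-7\right) = 1302$)
$\left(\left(880 - 1678\right) - 1990\right) \left(X + f{\left(29,8 \right)}\right) = \left(\left(880 - 1678\right) - 1990\right) \left(1302 - \left(22 - 464\right)\right) = \left(\left(880 - 1678\right) - 1990\right) \left(1302 + \left(-22 + 464\right)\right) = \left(-798 - 1990\right) \left(1302 + 442\right) = \left(-2788\right) 1744 = -4862272$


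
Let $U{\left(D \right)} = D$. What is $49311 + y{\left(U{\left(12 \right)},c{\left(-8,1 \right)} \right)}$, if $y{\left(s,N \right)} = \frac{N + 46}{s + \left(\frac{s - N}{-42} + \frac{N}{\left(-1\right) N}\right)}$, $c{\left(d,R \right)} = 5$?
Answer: $\frac{3205521}{65} \approx 49316.0$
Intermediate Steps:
$y{\left(s,N \right)} = \frac{46 + N}{-1 + \frac{N}{42} + \frac{41 s}{42}}$ ($y{\left(s,N \right)} = \frac{46 + N}{s + \left(\left(s - N\right) \left(- \frac{1}{42}\right) + N \left(- \frac{1}{N}\right)\right)} = \frac{46 + N}{s - \left(1 - \frac{N}{42} + \frac{s}{42}\right)} = \frac{46 + N}{-1 + \frac{N}{42} + \frac{41 s}{42}}$)
$49311 + y{\left(U{\left(12 \right)},c{\left(-8,1 \right)} \right)} = 49311 + \frac{42 \left(46 + 5\right)}{-42 + 5 + 41 \cdot 12} = 49311 + 42 \frac{1}{-42 + 5 + 492} \cdot 51 = 49311 + 42 \cdot \frac{1}{455} \cdot 51 = 49311 + \frac{306}{65} = \frac{3205521}{65}$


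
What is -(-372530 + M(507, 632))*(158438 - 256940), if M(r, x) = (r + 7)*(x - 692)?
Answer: -39732751740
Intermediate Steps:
M(r, x) = (-692 + x)*(7 + r) (M(r, x) = (7 + r)*(-692 + x) = (-692 + x)*(7 + r))
-(-372530 + M(507, 632))*(158438 - 256940) = -(-372530 + (-4844 - 692*507 + 7*632 + 507*632))*(158438 - 256940) = -(-372530 + (-4844 - 350844 + 4424 + 320424))*(-98502) = -(-372530 - 30840)*(-98502) = -(-403370)*(-98502) = -1*39732751740 = -39732751740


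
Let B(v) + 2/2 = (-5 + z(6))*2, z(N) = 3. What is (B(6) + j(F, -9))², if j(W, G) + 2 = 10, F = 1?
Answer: 9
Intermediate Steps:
j(W, G) = 8 (j(W, G) = -2 + 10 = 8)
B(v) = -5 (B(v) = -1 + (-5 + 3)*2 = -1 - 2*2 = -1 - 4 = -5)
(B(6) + j(F, -9))² = (-5 + 8)² = 3² = 9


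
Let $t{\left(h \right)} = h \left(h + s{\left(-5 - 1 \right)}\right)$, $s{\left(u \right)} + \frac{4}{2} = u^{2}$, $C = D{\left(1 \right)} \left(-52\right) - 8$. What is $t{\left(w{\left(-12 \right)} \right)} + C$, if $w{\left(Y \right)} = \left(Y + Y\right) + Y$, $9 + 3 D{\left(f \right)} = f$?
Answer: $\frac{608}{3} \approx 202.67$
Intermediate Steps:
$D{\left(f \right)} = -3 + \frac{f}{3}$
$w{\left(Y \right)} = 3 Y$ ($w{\left(Y \right)} = 2 Y + Y = 3 Y$)
$C = \frac{392}{3}$ ($C = \left(-3 + \frac{1}{3} \cdot 1\right) \left(-52\right) - 8 = \left(-3 + \frac{1}{3}\right) \left(-52\right) - 8 = \left(- \frac{8}{3}\right) \left(-52\right) - 8 = \frac{416}{3} - 8 = \frac{392}{3} \approx 130.67$)
$s{\left(u \right)} = -2 + u^{2}$
$t{\left(h \right)} = h \left(34 + h\right)$ ($t{\left(h \right)} = h \left(h - \left(2 - \left(-5 - 1\right)^{2}\right)\right) = h \left(h - \left(2 - \left(-6\right)^{2}\right)\right) = h \left(h + \left(-2 + 36\right)\right) = h \left(h + 34\right) = h \left(34 + h\right)$)
$t{\left(w{\left(-12 \right)} \right)} + C = 3 \left(-12\right) \left(34 + 3 \left(-12\right)\right) + \frac{392}{3} = - 36 \left(34 - 36\right) + \frac{392}{3} = \left(-36\right) \left(-2\right) + \frac{392}{3} = 72 + \frac{392}{3} = \frac{608}{3}$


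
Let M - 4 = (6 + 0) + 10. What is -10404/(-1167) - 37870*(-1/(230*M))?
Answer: 3068423/178940 ≈ 17.148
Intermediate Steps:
M = 20 (M = 4 + ((6 + 0) + 10) = 4 + (6 + 10) = 4 + 16 = 20)
-10404/(-1167) - 37870*(-1/(230*M)) = -10404/(-1167) - 37870/((10*20)*(-23)) = -10404*(-1/1167) - 37870/(200*(-23)) = 3468/389 - 37870/(-4600) = 3468/389 - 37870*(-1/4600) = 3468/389 + 3787/460 = 3068423/178940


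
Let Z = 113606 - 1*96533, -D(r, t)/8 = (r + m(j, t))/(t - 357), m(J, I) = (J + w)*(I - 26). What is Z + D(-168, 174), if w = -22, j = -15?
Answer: 3079207/183 ≈ 16826.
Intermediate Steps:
m(J, I) = (-26 + I)*(-22 + J) (m(J, I) = (J - 22)*(I - 26) = (-22 + J)*(-26 + I) = (-26 + I)*(-22 + J))
D(r, t) = -8*(962 + r - 37*t)/(-357 + t) (D(r, t) = -8*(r + (572 - 26*(-15) - 22*t + t*(-15)))/(t - 357) = -8*(r + (572 + 390 - 22*t - 15*t))/(-357 + t) = -8*(r + (962 - 37*t))/(-357 + t) = -8*(962 + r - 37*t)/(-357 + t))
Z = 17073 (Z = 113606 - 96533 = 17073)
Z + D(-168, 174) = 17073 + 8*(-962 - 1*(-168) + 37*174)/(-357 + 174) = 17073 + 8*(-962 + 168 + 6438)/(-183) = 17073 + 8*(-1/183)*5644 = 17073 - 45152/183 = 3079207/183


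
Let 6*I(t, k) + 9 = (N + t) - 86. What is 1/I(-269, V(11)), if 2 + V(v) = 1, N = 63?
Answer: -6/301 ≈ -0.019934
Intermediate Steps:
V(v) = -1 (V(v) = -2 + 1 = -1)
I(t, k) = -16/3 + t/6 (I(t, k) = -3/2 + ((63 + t) - 86)/6 = -3/2 + (-23 + t)/6 = -3/2 + (-23/6 + t/6) = -16/3 + t/6)
1/I(-269, V(11)) = 1/(-16/3 + (1/6)*(-269)) = 1/(-16/3 - 269/6) = 1/(-301/6) = -6/301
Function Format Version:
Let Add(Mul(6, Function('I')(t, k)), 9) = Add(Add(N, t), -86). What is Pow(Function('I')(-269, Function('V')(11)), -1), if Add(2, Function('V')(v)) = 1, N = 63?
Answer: Rational(-6, 301) ≈ -0.019934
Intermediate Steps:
Function('V')(v) = -1 (Function('V')(v) = Add(-2, 1) = -1)
Function('I')(t, k) = Add(Rational(-16, 3), Mul(Rational(1, 6), t)) (Function('I')(t, k) = Add(Rational(-3, 2), Mul(Rational(1, 6), Add(Add(63, t), -86))) = Add(Rational(-3, 2), Mul(Rational(1, 6), Add(-23, t))) = Add(Rational(-3, 2), Add(Rational(-23, 6), Mul(Rational(1, 6), t))) = Add(Rational(-16, 3), Mul(Rational(1, 6), t)))
Pow(Function('I')(-269, Function('V')(11)), -1) = Pow(Add(Rational(-16, 3), Mul(Rational(1, 6), -269)), -1) = Pow(Add(Rational(-16, 3), Rational(-269, 6)), -1) = Pow(Rational(-301, 6), -1) = Rational(-6, 301)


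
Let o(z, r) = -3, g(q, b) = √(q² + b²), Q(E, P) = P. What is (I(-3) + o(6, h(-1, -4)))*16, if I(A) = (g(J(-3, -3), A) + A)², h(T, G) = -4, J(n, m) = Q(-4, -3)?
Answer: 384 - 288*√2 ≈ -23.294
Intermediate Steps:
J(n, m) = -3
g(q, b) = √(b² + q²)
I(A) = (A + √(9 + A²))² (I(A) = (√(A² + (-3)²) + A)² = (√(A² + 9) + A)² = (√(9 + A²) + A)² = (A + √(9 + A²))²)
(I(-3) + o(6, h(-1, -4)))*16 = ((-3 + √(9 + (-3)²))² - 3)*16 = ((-3 + √(9 + 9))² - 3)*16 = ((-3 + √18)² - 3)*16 = ((-3 + 3*√2)² - 3)*16 = (-3 + (-3 + 3*√2)²)*16 = -48 + 16*(-3 + 3*√2)²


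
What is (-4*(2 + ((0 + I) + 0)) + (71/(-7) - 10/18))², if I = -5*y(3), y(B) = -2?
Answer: 13675204/3969 ≈ 3445.5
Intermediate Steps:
I = 10 (I = -5*(-2) = 10)
(-4*(2 + ((0 + I) + 0)) + (71/(-7) - 10/18))² = (-4*(2 + ((0 + 10) + 0)) + (71/(-7) - 10/18))² = (-4*(2 + (10 + 0)) + (71*(-⅐) - 10*1/18))² = (-4*(2 + 10) + (-71/7 - 5/9))² = (-4*12 - 674/63)² = (-48 - 674/63)² = (-3698/63)² = 13675204/3969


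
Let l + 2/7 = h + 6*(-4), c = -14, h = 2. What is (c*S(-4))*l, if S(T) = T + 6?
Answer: 624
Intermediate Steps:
l = -156/7 (l = -2/7 + (2 + 6*(-4)) = -2/7 + (2 - 24) = -2/7 - 22 = -156/7 ≈ -22.286)
S(T) = 6 + T
(c*S(-4))*l = -14*(6 - 4)*(-156/7) = -14*2*(-156/7) = -28*(-156/7) = 624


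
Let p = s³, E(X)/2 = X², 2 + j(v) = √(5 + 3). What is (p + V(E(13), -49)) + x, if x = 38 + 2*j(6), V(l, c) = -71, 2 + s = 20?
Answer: 5795 + 4*√2 ≈ 5800.7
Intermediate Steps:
s = 18 (s = -2 + 20 = 18)
j(v) = -2 + 2*√2 (j(v) = -2 + √(5 + 3) = -2 + √8 = -2 + 2*√2)
E(X) = 2*X²
p = 5832 (p = 18³ = 5832)
x = 34 + 4*√2 (x = 38 + 2*(-2 + 2*√2) = 38 + (-4 + 4*√2) = 34 + 4*√2 ≈ 39.657)
(p + V(E(13), -49)) + x = (5832 - 71) + (34 + 4*√2) = 5761 + (34 + 4*√2) = 5795 + 4*√2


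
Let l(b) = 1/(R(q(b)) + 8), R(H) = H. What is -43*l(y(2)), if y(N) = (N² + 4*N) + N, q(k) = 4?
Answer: -43/12 ≈ -3.5833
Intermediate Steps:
y(N) = N² + 5*N
l(b) = 1/12 (l(b) = 1/(4 + 8) = 1/12)
-43*l(y(2)) = -43*1/12 = -43/12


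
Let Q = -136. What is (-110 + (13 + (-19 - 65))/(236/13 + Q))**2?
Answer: 28088754409/2347024 ≈ 11968.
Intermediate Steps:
(-110 + (13 + (-19 - 65))/(236/13 + Q))**2 = (-110 + (13 + (-19 - 65))/(236/13 - 136))**2 = (-110 + (13 - 84)/(236*(1/13) - 136))**2 = (-110 - 71/(236/13 - 136))**2 = (-110 - 71/(-1532/13))**2 = (-110 - 71*(-13/1532))**2 = (-110 + 923/1532)**2 = (-167597/1532)**2 = 28088754409/2347024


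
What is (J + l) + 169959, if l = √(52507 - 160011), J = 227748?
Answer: 397707 + 4*I*√6719 ≈ 3.9771e+5 + 327.88*I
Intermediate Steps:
l = 4*I*√6719 (l = √(-107504) = 4*I*√6719 ≈ 327.88*I)
(J + l) + 169959 = (227748 + 4*I*√6719) + 169959 = 397707 + 4*I*√6719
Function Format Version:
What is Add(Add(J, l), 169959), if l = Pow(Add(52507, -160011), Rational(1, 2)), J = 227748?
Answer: Add(397707, Mul(4, I, Pow(6719, Rational(1, 2)))) ≈ Add(3.9771e+5, Mul(327.88, I))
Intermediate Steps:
l = Mul(4, I, Pow(6719, Rational(1, 2))) (l = Pow(-107504, Rational(1, 2)) = Mul(4, I, Pow(6719, Rational(1, 2))) ≈ Mul(327.88, I))
Add(Add(J, l), 169959) = Add(Add(227748, Mul(4, I, Pow(6719, Rational(1, 2)))), 169959) = Add(397707, Mul(4, I, Pow(6719, Rational(1, 2))))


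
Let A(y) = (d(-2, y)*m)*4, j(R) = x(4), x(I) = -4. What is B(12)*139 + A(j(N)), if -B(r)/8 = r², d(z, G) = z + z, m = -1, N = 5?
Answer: -160112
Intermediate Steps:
d(z, G) = 2*z
j(R) = -4
A(y) = 16 (A(y) = ((2*(-2))*(-1))*4 = -4*(-1)*4 = 4*4 = 16)
B(r) = -8*r²
B(12)*139 + A(j(N)) = -8*12²*139 + 16 = -8*144*139 + 16 = -1152*139 + 16 = -160128 + 16 = -160112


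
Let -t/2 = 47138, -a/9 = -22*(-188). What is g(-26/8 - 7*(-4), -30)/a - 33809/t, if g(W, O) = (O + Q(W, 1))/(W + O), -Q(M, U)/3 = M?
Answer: 314158541/877332456 ≈ 0.35808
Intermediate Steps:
a = -37224 (a = -(-198)*(-188) = -9*4136 = -37224)
Q(M, U) = -3*M
t = -94276 (t = -2*47138 = -94276)
g(W, O) = (O - 3*W)/(O + W) (g(W, O) = (O - 3*W)/(W + O) = (O - 3*W)/(O + W))
g(-26/8 - 7*(-4), -30)/a - 33809/t = ((-30 - 3*(-26/8 - 7*(-4)))/(-30 + (-26/8 - 7*(-4))))/(-37224) - 33809/(-94276) = ((-30 - 3*(-26*⅛ - 1*(-28)))/(-30 + (-26*⅛ - 1*(-28))))*(-1/37224) - 33809*(-1/94276) = ((-30 - 3*(-13/4 + 28))/(-30 + (-13/4 + 28)))*(-1/37224) + 33809/94276 = ((-30 - 3*99/4)/(-30 + 99/4))*(-1/37224) + 33809/94276 = ((-30 - 297/4)/(-21/4))*(-1/37224) + 33809/94276 = -4/21*(-417/4)*(-1/37224) + 33809/94276 = (139/7)*(-1/37224) + 33809/94276 = -139/260568 + 33809/94276 = 314158541/877332456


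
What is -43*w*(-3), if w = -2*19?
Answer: -4902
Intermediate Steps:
w = -38
-43*w*(-3) = -43*(-38)*(-3) = 1634*(-3) = -4902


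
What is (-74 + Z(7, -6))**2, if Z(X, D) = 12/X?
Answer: 256036/49 ≈ 5225.2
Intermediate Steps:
(-74 + Z(7, -6))**2 = (-74 + 12/7)**2 = (-506/7)**2 = 256036/49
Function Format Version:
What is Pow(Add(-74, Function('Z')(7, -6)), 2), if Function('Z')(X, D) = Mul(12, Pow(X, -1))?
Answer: Rational(256036, 49) ≈ 5225.2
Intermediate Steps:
Pow(Add(-74, Function('Z')(7, -6)), 2) = Pow(Add(-74, Mul(12, Pow(7, -1))), 2) = Pow(Add(-74, Mul(12, Rational(1, 7))), 2) = Pow(Add(-74, Rational(12, 7)), 2) = Pow(Rational(-506, 7), 2) = Rational(256036, 49)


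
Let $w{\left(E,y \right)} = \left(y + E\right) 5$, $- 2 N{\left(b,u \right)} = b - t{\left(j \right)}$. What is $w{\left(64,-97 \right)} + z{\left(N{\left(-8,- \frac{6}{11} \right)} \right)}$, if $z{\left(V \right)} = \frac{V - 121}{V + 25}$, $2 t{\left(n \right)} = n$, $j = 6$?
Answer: $- \frac{10296}{61} \approx -168.79$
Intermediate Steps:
$t{\left(n \right)} = \frac{n}{2}$
$N{\left(b,u \right)} = \frac{3}{2} - \frac{b}{2}$ ($N{\left(b,u \right)} = - \frac{b - \frac{1}{2} \cdot 6}{2} = - \frac{b - 3}{2} = - \frac{-3 + b}{2} = \frac{3}{2} - \frac{b}{2}$)
$w{\left(E,y \right)} = 5 E + 5 y$ ($w{\left(E,y \right)} = \left(E + y\right) 5 = 5 E + 5 y$)
$z{\left(V \right)} = \frac{-121 + V}{25 + V}$
$w{\left(64,-97 \right)} + z{\left(N{\left(-8,- \frac{6}{11} \right)} \right)} = \left(5 \cdot 64 + 5 \left(-97\right)\right) + \frac{-121 + \left(\frac{3}{2} - -4\right)}{25 + \left(\frac{3}{2} - -4\right)} = \left(320 - 485\right) + \frac{-121 + \left(\frac{3}{2} + 4\right)}{25 + \left(\frac{3}{2} + 4\right)} = -165 + \frac{-121 + \frac{11}{2}}{25 + \frac{11}{2}} = -165 + \frac{1}{\frac{61}{2}} \left(- \frac{231}{2}\right) = -165 + \frac{2}{61} \left(- \frac{231}{2}\right) = -165 - \frac{231}{61} = - \frac{10296}{61}$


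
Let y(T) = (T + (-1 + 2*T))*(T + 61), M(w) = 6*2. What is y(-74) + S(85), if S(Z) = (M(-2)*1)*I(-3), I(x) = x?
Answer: 2863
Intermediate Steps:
M(w) = 12
y(T) = (-1 + 3*T)*(61 + T)
S(Z) = -36 (S(Z) = (12*1)*(-3) = 12*(-3) = -36)
y(-74) + S(85) = (-61 + 3*(-74)**2 + 182*(-74)) - 36 = (-61 + 3*5476 - 13468) - 36 = (-61 + 16428 - 13468) - 36 = 2899 - 36 = 2863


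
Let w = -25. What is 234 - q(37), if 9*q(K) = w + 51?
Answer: 2080/9 ≈ 231.11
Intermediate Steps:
q(K) = 26/9 (q(K) = (-25 + 51)/9 = (1/9)*26 = 26/9)
234 - q(37) = 234 - 1*26/9 = 234 - 26/9 = 2080/9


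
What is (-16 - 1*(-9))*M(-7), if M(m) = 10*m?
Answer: 490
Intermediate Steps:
(-16 - 1*(-9))*M(-7) = (-16 - 1*(-9))*(10*(-7)) = (-16 + 9)*(-70) = -7*(-70) = 490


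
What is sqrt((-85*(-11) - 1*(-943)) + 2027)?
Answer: sqrt(3905) ≈ 62.490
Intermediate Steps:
sqrt((-85*(-11) - 1*(-943)) + 2027) = sqrt((935 + 943) + 2027) = sqrt(1878 + 2027) = sqrt(3905)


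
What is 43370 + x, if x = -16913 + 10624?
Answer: 37081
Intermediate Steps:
x = -6289
43370 + x = 43370 - 6289 = 37081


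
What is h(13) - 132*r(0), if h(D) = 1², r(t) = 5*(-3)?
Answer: 1981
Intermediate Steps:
r(t) = -15
h(D) = 1
h(13) - 132*r(0) = 1 - 132*(-15) = 1 + 1980 = 1981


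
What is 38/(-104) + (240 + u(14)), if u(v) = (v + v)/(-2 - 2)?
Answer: 12097/52 ≈ 232.63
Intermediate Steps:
u(v) = -v/2 (u(v) = (2*v)/(-4) = (2*v)*(-1/4) = -v/2)
38/(-104) + (240 + u(14)) = 38/(-104) + (240 - 1/2*14) = 38*(-1/104) + (240 - 7) = -19/52 + 233 = 12097/52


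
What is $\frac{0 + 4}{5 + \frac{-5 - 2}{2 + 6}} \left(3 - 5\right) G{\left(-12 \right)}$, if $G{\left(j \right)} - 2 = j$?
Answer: $\frac{640}{33} \approx 19.394$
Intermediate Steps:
$G{\left(j \right)} = 2 + j$
$\frac{0 + 4}{5 + \frac{-5 - 2}{2 + 6}} \left(3 - 5\right) G{\left(-12 \right)} = \frac{0 + 4}{5 + \frac{-5 - 2}{2 + 6}} \left(3 - 5\right) \left(2 - 12\right) = \frac{4}{5 - \frac{7}{8}} \left(-2\right) \left(-10\right) = \frac{4}{\frac{33}{8}} \left(-2\right) \left(-10\right) = 4 \cdot \frac{8}{33} \left(-2\right) \left(-10\right) = \frac{32}{33} \left(-2\right) \left(-10\right) = \left(- \frac{64}{33}\right) \left(-10\right) = \frac{640}{33}$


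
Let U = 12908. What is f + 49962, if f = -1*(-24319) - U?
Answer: 61373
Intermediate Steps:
f = 11411 (f = -1*(-24319) - 1*12908 = 24319 - 12908 = 11411)
f + 49962 = 11411 + 49962 = 61373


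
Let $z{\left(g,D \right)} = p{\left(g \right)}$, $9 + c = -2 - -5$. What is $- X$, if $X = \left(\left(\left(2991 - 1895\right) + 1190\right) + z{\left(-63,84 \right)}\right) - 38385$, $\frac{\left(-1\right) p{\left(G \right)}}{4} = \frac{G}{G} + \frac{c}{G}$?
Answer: $\frac{758171}{21} \approx 36103.0$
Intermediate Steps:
$c = -6$ ($c = -9 - -3 = -9 + \left(-2 + 5\right) = -9 + 3 = -6$)
$p{\left(G \right)} = -4 + \frac{24}{G}$ ($p{\left(G \right)} = - 4 \left(\frac{G}{G} - \frac{6}{G}\right) = - 4 \left(1 - \frac{6}{G}\right) = -4 + \frac{24}{G}$)
$z{\left(g,D \right)} = -4 + \frac{24}{g}$
$X = - \frac{758171}{21}$ ($X = \left(\left(\left(2991 - 1895\right) + 1190\right) - \left(4 - \frac{24}{-63}\right)\right) - 38385 = \left(\left(\left(2991 - 1895\right) + 1190\right) + \left(-4 + 24 \left(- \frac{1}{63}\right)\right)\right) - 38385 = \left(\left(1096 + 1190\right) - \frac{92}{21}\right) - 38385 = \left(2286 - \frac{92}{21}\right) - 38385 = \frac{47914}{21} - 38385 = - \frac{758171}{21} \approx -36103.0$)
$- X = \left(-1\right) \left(- \frac{758171}{21}\right) = \frac{758171}{21}$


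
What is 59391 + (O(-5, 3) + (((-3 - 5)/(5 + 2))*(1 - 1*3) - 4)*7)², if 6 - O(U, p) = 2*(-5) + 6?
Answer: 59395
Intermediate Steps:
O(U, p) = 10 (O(U, p) = 6 - (2*(-5) + 6) = 6 - (-10 + 6) = 6 - 1*(-4) = 6 + 4 = 10)
59391 + (O(-5, 3) + (((-3 - 5)/(5 + 2))*(1 - 1*3) - 4)*7)² = 59391 + (10 + (((-3 - 5)/(5 + 2))*(1 - 1*3) - 4)*7)² = 59391 + (10 + ((-8/7)*(1 - 3) - 4)*7)² = 59391 + (10 + (-8*⅐*(-2) - 4)*7)² = 59391 + (10 + (-8/7*(-2) - 4)*7)² = 59391 + (10 + (16/7 - 4)*7)² = 59391 + (10 - 12/7*7)² = 59391 + (10 - 12)² = 59391 + (-2)² = 59391 + 4 = 59395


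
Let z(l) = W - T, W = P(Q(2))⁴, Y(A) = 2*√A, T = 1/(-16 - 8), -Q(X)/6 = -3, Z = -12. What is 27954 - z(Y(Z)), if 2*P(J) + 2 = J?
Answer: 572591/24 ≈ 23858.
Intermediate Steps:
Q(X) = 18 (Q(X) = -6*(-3) = 18)
P(J) = -1 + J/2
T = -1/24 (T = 1/(-24) = -1/24 ≈ -0.041667)
W = 4096 (W = (-1 + (½)*18)⁴ = (-1 + 9)⁴ = 8⁴ = 4096)
z(l) = 98305/24 (z(l) = 4096 - 1*(-1/24) = 4096 + 1/24 = 98305/24)
27954 - z(Y(Z)) = 27954 - 1*98305/24 = 27954 - 98305/24 = 572591/24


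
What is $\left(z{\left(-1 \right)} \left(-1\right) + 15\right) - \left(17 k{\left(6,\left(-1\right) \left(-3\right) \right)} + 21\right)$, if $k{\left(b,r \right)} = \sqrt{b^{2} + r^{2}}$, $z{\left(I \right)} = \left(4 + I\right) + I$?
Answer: $-8 - 51 \sqrt{5} \approx -122.04$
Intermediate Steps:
$z{\left(I \right)} = 4 + 2 I$
$\left(z{\left(-1 \right)} \left(-1\right) + 15\right) - \left(17 k{\left(6,\left(-1\right) \left(-3\right) \right)} + 21\right) = \left(\left(4 + 2 \left(-1\right)\right) \left(-1\right) + 15\right) - \left(17 \sqrt{6^{2} + \left(\left(-1\right) \left(-3\right)\right)^{2}} + 21\right) = \left(\left(4 - 2\right) \left(-1\right) + 15\right) - \left(17 \sqrt{36 + 3^{2}} + 21\right) = \left(2 \left(-1\right) + 15\right) - \left(17 \sqrt{36 + 9} + 21\right) = \left(-2 + 15\right) - \left(17 \sqrt{45} + 21\right) = 13 - \left(17 \cdot 3 \sqrt{5} + 21\right) = 13 - \left(51 \sqrt{5} + 21\right) = 13 - \left(21 + 51 \sqrt{5}\right) = -8 - 51 \sqrt{5}$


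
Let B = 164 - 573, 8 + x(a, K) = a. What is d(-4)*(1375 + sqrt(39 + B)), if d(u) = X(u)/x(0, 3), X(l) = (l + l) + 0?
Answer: 1375 + I*sqrt(370) ≈ 1375.0 + 19.235*I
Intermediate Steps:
x(a, K) = -8 + a
X(l) = 2*l (X(l) = 2*l + 0 = 2*l)
d(u) = -u/4 (d(u) = (2*u)/(-8 + 0) = (2*u)/(-8) = (2*u)*(-1/8) = -u/4)
B = -409
d(-4)*(1375 + sqrt(39 + B)) = (-1/4*(-4))*(1375 + sqrt(39 - 409)) = 1*(1375 + sqrt(-370)) = 1*(1375 + I*sqrt(370)) = 1375 + I*sqrt(370)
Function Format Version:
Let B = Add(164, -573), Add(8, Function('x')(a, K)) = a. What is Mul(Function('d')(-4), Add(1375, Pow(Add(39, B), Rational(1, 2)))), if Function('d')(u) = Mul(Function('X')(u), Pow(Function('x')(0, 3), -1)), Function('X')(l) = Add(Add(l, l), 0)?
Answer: Add(1375, Mul(I, Pow(370, Rational(1, 2)))) ≈ Add(1375.0, Mul(19.235, I))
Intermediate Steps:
Function('x')(a, K) = Add(-8, a)
Function('X')(l) = Mul(2, l) (Function('X')(l) = Add(Mul(2, l), 0) = Mul(2, l))
Function('d')(u) = Mul(Rational(-1, 4), u) (Function('d')(u) = Mul(Mul(2, u), Pow(Add(-8, 0), -1)) = Mul(Mul(2, u), Pow(-8, -1)) = Mul(Mul(2, u), Rational(-1, 8)) = Mul(Rational(-1, 4), u))
B = -409
Mul(Function('d')(-4), Add(1375, Pow(Add(39, B), Rational(1, 2)))) = Mul(Mul(Rational(-1, 4), -4), Add(1375, Pow(Add(39, -409), Rational(1, 2)))) = Mul(1, Add(1375, Pow(-370, Rational(1, 2)))) = Mul(1, Add(1375, Mul(I, Pow(370, Rational(1, 2))))) = Add(1375, Mul(I, Pow(370, Rational(1, 2))))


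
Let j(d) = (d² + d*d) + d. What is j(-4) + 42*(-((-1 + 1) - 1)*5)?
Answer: 238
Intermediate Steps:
j(d) = d + 2*d² (j(d) = (d² + d²) + d = 2*d² + d = d + 2*d²)
j(-4) + 42*(-((-1 + 1) - 1)*5) = -4*(1 + 2*(-4)) + 42*(-((-1 + 1) - 1)*5) = -4*(1 - 8) + 42*(-(0 - 1)*5) = -4*(-7) + 42*(-1*(-1)*5) = 28 + 42*(1*5) = 28 + 42*5 = 28 + 210 = 238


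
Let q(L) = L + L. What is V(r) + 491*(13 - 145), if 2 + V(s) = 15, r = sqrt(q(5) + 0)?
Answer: -64799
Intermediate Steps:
q(L) = 2*L
r = sqrt(10) (r = sqrt(2*5 + 0) = sqrt(10 + 0) = sqrt(10) ≈ 3.1623)
V(s) = 13 (V(s) = -2 + 15 = 13)
V(r) + 491*(13 - 145) = 13 + 491*(13 - 145) = 13 + 491*(-132) = 13 - 64812 = -64799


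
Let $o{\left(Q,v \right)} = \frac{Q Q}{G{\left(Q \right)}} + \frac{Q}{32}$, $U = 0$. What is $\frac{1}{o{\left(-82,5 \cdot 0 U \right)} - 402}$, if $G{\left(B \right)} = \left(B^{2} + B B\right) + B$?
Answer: $- \frac{2608}{1053787} \approx -0.0024749$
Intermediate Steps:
$G{\left(B \right)} = B + 2 B^{2}$ ($G{\left(B \right)} = \left(B^{2} + B^{2}\right) + B = 2 B^{2} + B = B + 2 B^{2}$)
$o{\left(Q,v \right)} = \frac{Q}{32} + \frac{Q}{1 + 2 Q}$ ($o{\left(Q,v \right)} = \frac{Q Q}{Q \left(1 + 2 Q\right)} + \frac{Q}{32} = Q^{2} \frac{1}{Q \left(1 + 2 Q\right)} + Q \frac{1}{32} = \frac{Q}{1 + 2 Q} + \frac{Q}{32} = \frac{Q}{32} + \frac{Q}{1 + 2 Q}$)
$\frac{1}{o{\left(-82,5 \cdot 0 U \right)} - 402} = \frac{1}{\frac{1}{32} \left(-82\right) \frac{1}{1 + 2 \left(-82\right)} \left(33 + 2 \left(-82\right)\right) - 402} = \frac{1}{\frac{1}{32} \left(-82\right) \frac{1}{1 - 164} \left(33 - 164\right) - 402} = \frac{1}{\frac{1}{32} \left(-82\right) \frac{1}{-163} \left(-131\right) - 402} = \frac{1}{\frac{1}{32} \left(-82\right) \left(- \frac{1}{163}\right) \left(-131\right) - 402} = \frac{1}{- \frac{5371}{2608} - 402} = \frac{1}{- \frac{1053787}{2608}} = - \frac{2608}{1053787}$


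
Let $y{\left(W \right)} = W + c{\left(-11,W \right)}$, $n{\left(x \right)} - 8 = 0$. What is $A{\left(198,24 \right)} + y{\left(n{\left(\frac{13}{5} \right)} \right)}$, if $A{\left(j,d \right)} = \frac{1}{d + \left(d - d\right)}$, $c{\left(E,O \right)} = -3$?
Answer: $\frac{121}{24} \approx 5.0417$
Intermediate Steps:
$A{\left(j,d \right)} = \frac{1}{d}$ ($A{\left(j,d \right)} = \frac{1}{d + 0} = \frac{1}{d}$)
$n{\left(x \right)} = 8$ ($n{\left(x \right)} = 8 + 0 = 8$)
$y{\left(W \right)} = -3 + W$ ($y{\left(W \right)} = W - 3 = -3 + W$)
$A{\left(198,24 \right)} + y{\left(n{\left(\frac{13}{5} \right)} \right)} = \frac{1}{24} + \left(-3 + 8\right) = \frac{1}{24} + 5 = \frac{121}{24}$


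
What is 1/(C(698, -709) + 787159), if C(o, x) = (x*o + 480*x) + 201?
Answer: -1/47842 ≈ -2.0902e-5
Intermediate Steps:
C(o, x) = 201 + 480*x + o*x (C(o, x) = (o*x + 480*x) + 201 = (480*x + o*x) + 201 = 201 + 480*x + o*x)
1/(C(698, -709) + 787159) = 1/((201 + 480*(-709) + 698*(-709)) + 787159) = 1/((201 - 340320 - 494882) + 787159) = 1/(-835001 + 787159) = 1/(-47842) = -1/47842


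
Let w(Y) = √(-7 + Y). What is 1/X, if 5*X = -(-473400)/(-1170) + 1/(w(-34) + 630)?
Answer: 65*(-√41 + 630*I)/(-3313787*I + 5260*√41) ≈ -0.012357 + 4.9266e-10*I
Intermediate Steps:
X = -1052/13 + 1/(5*(630 + I*√41)) (X = (-(-473400)/(-1170) + 1/(√(-7 - 34) + 630))/5 = (-(-473400)*(-1)/1170 + 1/(√(-41) + 630))/5 = (-600*263/390 + 1/(I*√41 + 630))/5 = (-5260/13 + 1/(630 + I*√41))/5 = -1052/13 + 1/(5*(630 + I*√41)) ≈ -80.923 - 3.2262e-6*I)
1/X = 1/((-5260*√41 + 3313787*I)/(65*(√41 - 630*I))) = 65*(√41 - 630*I)/(-5260*√41 + 3313787*I)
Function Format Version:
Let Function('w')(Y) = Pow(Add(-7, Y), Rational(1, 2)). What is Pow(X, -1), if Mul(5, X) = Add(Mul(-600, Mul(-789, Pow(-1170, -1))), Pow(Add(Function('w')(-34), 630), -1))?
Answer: Mul(65, Pow(Add(Mul(-3313787, I), Mul(5260, Pow(41, Rational(1, 2)))), -1), Add(Mul(-1, Pow(41, Rational(1, 2))), Mul(630, I))) ≈ Add(-0.012357, Mul(4.9266e-10, I))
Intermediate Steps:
X = Add(Rational(-1052, 13), Mul(Rational(1, 5), Pow(Add(630, Mul(I, Pow(41, Rational(1, 2)))), -1))) (X = Mul(Rational(1, 5), Add(Mul(-600, Mul(-789, Pow(-1170, -1))), Pow(Add(Pow(Add(-7, -34), Rational(1, 2)), 630), -1))) = Mul(Rational(1, 5), Add(Mul(-600, Mul(-789, Rational(-1, 1170))), Pow(Add(Pow(-41, Rational(1, 2)), 630), -1))) = Mul(Rational(1, 5), Add(Mul(-600, Rational(263, 390)), Pow(Add(Mul(I, Pow(41, Rational(1, 2))), 630), -1))) = Mul(Rational(1, 5), Add(Rational(-5260, 13), Pow(Add(630, Mul(I, Pow(41, Rational(1, 2)))), -1))) = Add(Rational(-1052, 13), Mul(Rational(1, 5), Pow(Add(630, Mul(I, Pow(41, Rational(1, 2)))), -1))) ≈ Add(-80.923, Mul(-3.2262e-6, I)))
Pow(X, -1) = Pow(Mul(Rational(1, 65), Pow(Add(Pow(41, Rational(1, 2)), Mul(-630, I)), -1), Add(Mul(-5260, Pow(41, Rational(1, 2))), Mul(3313787, I))), -1) = Mul(65, Pow(Add(Mul(-5260, Pow(41, Rational(1, 2))), Mul(3313787, I)), -1), Add(Pow(41, Rational(1, 2)), Mul(-630, I)))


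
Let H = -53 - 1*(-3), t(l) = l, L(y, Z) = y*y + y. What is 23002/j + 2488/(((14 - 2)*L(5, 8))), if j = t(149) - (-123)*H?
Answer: 831221/270045 ≈ 3.0781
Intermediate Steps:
L(y, Z) = y + y² (L(y, Z) = y² + y = y + y²)
H = -50 (H = -53 + 3 = -50)
j = -6001 (j = 149 - (-123)*(-50) = 149 - 1*6150 = 149 - 6150 = -6001)
23002/j + 2488/(((14 - 2)*L(5, 8))) = 23002/(-6001) + 2488/(((14 - 2)*(5*(1 + 5)))) = 23002*(-1/6001) + 2488/((12*(5*6))) = -23002/6001 + 2488/((12*30)) = -23002/6001 + 2488/360 = -23002/6001 + 2488*(1/360) = -23002/6001 + 311/45 = 831221/270045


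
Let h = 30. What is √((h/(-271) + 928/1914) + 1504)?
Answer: √120315705774/8943 ≈ 38.786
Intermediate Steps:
√((h/(-271) + 928/1914) + 1504) = √((30/(-271) + 928/1914) + 1504) = √((30*(-1/271) + 928*(1/1914)) + 1504) = √((-30/271 + 16/33) + 1504) = √(3346/8943 + 1504) = √(13453618/8943) = √120315705774/8943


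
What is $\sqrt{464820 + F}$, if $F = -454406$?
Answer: $\sqrt{10414} \approx 102.05$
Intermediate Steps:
$\sqrt{464820 + F} = \sqrt{464820 - 454406} = \sqrt{10414}$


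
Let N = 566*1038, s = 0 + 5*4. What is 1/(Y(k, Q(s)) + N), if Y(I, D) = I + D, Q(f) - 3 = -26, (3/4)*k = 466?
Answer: 3/1764319 ≈ 1.7004e-6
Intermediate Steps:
s = 20 (s = 0 + 20 = 20)
k = 1864/3 (k = (4/3)*466 = 1864/3 ≈ 621.33)
Q(f) = -23 (Q(f) = 3 - 26 = -23)
Y(I, D) = D + I
N = 587508
1/(Y(k, Q(s)) + N) = 1/((-23 + 1864/3) + 587508) = 1/(1795/3 + 587508) = 1/(1764319/3) = 3/1764319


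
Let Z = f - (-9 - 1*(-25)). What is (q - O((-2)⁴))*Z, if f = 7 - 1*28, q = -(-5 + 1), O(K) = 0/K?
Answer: -148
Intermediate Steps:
O(K) = 0
q = 4 (q = -1*(-4) = 4)
f = -21 (f = 7 - 28 = -21)
Z = -37 (Z = -21 - (-9 - 1*(-25)) = -21 - (-9 + 25) = -21 - 1*16 = -21 - 16 = -37)
(q - O((-2)⁴))*Z = (4 - 1*0)*(-37) = (4 + 0)*(-37) = 4*(-37) = -148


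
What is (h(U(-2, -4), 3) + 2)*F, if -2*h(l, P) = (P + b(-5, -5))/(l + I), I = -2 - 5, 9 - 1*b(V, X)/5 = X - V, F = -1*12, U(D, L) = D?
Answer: -56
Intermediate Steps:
F = -12
b(V, X) = 45 - 5*X + 5*V (b(V, X) = 45 - 5*(X - V) = 45 + (-5*X + 5*V) = 45 - 5*X + 5*V)
I = -7
h(l, P) = -(45 + P)/(2*(-7 + l)) (h(l, P) = -(P + (45 - 5*(-5) + 5*(-5)))/(2*(l - 7)) = -(P + (45 + 25 - 25))/(2*(-7 + l)) = -(P + 45)/(2*(-7 + l)) = -(45 + P)/(2*(-7 + l)))
(h(U(-2, -4), 3) + 2)*F = ((-45 - 1*3)/(2*(-7 - 2)) + 2)*(-12) = ((1/2)*(-45 - 3)/(-9) + 2)*(-12) = ((1/2)*(-1/9)*(-48) + 2)*(-12) = (8/3 + 2)*(-12) = (14/3)*(-12) = -56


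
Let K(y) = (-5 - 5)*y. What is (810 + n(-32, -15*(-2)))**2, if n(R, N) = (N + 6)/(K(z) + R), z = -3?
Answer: 627264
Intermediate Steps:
K(y) = -10*y
n(R, N) = (6 + N)/(30 + R) (n(R, N) = (N + 6)/(-10*(-3) + R) = (6 + N)/(30 + R))
(810 + n(-32, -15*(-2)))**2 = (810 + (6 - 15*(-2))/(30 - 32))**2 = (810 + (6 - 15*(-2))/(-2))**2 = (810 - (6 + 30)/2)**2 = (810 - 1/2*36)**2 = (810 - 18)**2 = 792**2 = 627264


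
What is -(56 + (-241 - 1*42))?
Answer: 227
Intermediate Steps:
-(56 + (-241 - 1*42)) = -(56 + (-241 - 42)) = -(56 - 283) = -1*(-227) = 227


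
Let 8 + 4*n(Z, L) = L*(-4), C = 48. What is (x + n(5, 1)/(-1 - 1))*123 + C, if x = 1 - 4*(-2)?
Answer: 2679/2 ≈ 1339.5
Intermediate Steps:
x = 9 (x = 1 + 8 = 9)
n(Z, L) = -2 - L (n(Z, L) = -2 + (L*(-4))/4 = -2 + (-4*L)/4 = -2 - L)
(x + n(5, 1)/(-1 - 1))*123 + C = (9 + (-2 - 1*1)/(-1 - 1))*123 + 48 = (9 + (-2 - 1)/(-2))*123 + 48 = (9 - ½*(-3))*123 + 48 = (9 + 3/2)*123 + 48 = (21/2)*123 + 48 = 2583/2 + 48 = 2679/2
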